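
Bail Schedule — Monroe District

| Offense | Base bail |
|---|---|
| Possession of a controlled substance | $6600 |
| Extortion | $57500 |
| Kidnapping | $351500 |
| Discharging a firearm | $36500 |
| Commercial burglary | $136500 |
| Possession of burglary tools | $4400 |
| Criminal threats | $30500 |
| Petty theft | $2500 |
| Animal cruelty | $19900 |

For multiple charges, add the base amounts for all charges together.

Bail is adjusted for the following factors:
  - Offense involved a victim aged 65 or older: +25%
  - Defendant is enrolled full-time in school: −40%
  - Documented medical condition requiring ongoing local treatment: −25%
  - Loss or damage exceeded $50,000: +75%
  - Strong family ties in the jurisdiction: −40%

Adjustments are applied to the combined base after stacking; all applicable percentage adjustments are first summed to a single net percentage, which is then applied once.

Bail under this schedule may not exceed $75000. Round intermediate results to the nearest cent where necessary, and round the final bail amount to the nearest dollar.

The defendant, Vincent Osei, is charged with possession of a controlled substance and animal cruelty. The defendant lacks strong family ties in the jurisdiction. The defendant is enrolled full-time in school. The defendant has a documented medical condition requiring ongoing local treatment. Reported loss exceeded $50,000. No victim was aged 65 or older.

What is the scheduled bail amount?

$29150

Base amounts from the schedule: possession of a controlled substance $6600; animal cruelty $19900.
Stacking rule: sum of all bases. $6600 + $19900 = $26500.
Net percentage adjustment: −40% −25% +75% = +10%. $26500 × 1.1 = $29150.
$29150 is within the $75000 maximum.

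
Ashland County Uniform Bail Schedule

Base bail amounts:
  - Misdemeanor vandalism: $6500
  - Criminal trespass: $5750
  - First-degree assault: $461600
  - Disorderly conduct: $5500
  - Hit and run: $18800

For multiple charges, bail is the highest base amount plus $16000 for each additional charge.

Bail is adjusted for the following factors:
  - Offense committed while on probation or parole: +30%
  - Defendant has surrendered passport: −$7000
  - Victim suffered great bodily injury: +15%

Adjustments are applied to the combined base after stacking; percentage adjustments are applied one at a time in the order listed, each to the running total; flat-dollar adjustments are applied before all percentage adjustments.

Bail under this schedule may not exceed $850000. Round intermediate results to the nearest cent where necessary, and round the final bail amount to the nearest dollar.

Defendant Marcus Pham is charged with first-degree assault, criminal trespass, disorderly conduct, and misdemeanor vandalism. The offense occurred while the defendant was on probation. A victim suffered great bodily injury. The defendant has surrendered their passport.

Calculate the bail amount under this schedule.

Base amounts from the schedule: first-degree assault $461600; criminal trespass $5750; disorderly conduct $5500; misdemeanor vandalism $6500.
Stacking rule: highest base plus $16000 per additional charge. Highest is first-degree assault at $461600; 3 additional charges → +$48000. Combined base = $509600.
Defendant has surrendered passport (−$7000 flat): $509600 − $7000 = $502600.
Offense committed while on probation or parole (+30%): $502600 × 1.3 = $653380.
Victim suffered great bodily injury (+15%): $653380 × 1.15 = $751387.
$751387 is within the $850000 maximum.

$751387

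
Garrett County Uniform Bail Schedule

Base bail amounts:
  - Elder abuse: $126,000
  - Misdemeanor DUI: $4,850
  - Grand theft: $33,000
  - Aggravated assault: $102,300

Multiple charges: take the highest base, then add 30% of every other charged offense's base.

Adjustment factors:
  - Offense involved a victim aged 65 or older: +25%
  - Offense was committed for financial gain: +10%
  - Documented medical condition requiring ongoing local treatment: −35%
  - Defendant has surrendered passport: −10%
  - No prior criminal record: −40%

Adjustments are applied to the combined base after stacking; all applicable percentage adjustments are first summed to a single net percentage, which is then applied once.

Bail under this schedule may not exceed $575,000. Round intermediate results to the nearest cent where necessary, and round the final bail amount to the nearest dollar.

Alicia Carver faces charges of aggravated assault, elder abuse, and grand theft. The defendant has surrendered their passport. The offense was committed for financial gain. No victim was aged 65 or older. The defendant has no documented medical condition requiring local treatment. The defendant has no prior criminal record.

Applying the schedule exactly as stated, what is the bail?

$99,954

Base amounts from the schedule: aggravated assault $102,300; elder abuse $126,000; grand theft $33,000.
Stacking rule: highest base plus 30% of each additional charge. Highest is elder abuse at $126,000. Additional: $102,300 × 30% = $30,690; $33,000 × 30% = $9,900. Combined base = $126,000 + $40,590 = $166,590.
Net percentage adjustment: +10% −10% −40% = −40%. $166,590 × 0.6 = $99,954.
$99,954 is within the $575,000 maximum.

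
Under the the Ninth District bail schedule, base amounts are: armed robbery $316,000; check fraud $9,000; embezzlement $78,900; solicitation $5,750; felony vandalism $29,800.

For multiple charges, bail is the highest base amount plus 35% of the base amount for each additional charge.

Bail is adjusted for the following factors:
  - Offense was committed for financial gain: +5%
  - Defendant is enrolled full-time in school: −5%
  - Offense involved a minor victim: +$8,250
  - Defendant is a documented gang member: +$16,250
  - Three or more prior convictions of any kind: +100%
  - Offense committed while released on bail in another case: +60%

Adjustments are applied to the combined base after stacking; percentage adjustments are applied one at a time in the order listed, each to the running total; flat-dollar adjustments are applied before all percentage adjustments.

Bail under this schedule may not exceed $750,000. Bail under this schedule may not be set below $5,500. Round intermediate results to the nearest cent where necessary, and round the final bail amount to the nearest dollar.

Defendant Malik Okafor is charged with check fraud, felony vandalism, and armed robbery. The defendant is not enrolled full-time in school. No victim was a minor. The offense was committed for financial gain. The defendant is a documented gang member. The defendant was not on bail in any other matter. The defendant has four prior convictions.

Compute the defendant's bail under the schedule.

$726,243

Base amounts from the schedule: check fraud $9,000; felony vandalism $29,800; armed robbery $316,000.
Stacking rule: highest base plus 35% of each additional charge. Highest is armed robbery at $316,000. Additional: $9,000 × 35% = $3,150; $29,800 × 35% = $10,430. Combined base = $316,000 + $13,580 = $329,580.
Defendant is a documented gang member (+$16,250 flat): $329,580 + $16,250 = $345,830.
Offense was committed for financial gain (+5%): $345,830 × 1.05 = $363,121.50.
Three or more prior convictions of any kind (+100%): $363,121.50 × 2 = $726,243.
$726,243 is within the $750,000 maximum.
$726,243 is at or above the $5,500 minimum.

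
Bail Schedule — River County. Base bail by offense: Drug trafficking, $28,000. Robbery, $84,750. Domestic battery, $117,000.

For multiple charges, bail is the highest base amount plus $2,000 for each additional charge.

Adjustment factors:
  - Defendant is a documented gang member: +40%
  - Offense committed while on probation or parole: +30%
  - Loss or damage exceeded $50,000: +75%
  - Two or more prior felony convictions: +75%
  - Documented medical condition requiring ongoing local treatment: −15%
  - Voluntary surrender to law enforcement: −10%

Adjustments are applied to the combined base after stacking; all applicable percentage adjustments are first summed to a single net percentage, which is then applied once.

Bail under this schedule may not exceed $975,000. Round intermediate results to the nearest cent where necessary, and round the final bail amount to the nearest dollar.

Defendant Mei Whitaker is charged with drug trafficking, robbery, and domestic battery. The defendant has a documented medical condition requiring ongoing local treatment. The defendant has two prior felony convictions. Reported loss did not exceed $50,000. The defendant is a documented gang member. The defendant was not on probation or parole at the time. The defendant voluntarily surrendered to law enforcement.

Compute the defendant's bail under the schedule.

Base amounts from the schedule: drug trafficking $28,000; robbery $84,750; domestic battery $117,000.
Stacking rule: highest base plus $2,000 per additional charge. Highest is domestic battery at $117,000; 2 additional charges → +$4,000. Combined base = $121,000.
Net percentage adjustment: +40% +75% −15% −10% = +90%. $121,000 × 1.9 = $229,900.
$229,900 is within the $975,000 maximum.

$229,900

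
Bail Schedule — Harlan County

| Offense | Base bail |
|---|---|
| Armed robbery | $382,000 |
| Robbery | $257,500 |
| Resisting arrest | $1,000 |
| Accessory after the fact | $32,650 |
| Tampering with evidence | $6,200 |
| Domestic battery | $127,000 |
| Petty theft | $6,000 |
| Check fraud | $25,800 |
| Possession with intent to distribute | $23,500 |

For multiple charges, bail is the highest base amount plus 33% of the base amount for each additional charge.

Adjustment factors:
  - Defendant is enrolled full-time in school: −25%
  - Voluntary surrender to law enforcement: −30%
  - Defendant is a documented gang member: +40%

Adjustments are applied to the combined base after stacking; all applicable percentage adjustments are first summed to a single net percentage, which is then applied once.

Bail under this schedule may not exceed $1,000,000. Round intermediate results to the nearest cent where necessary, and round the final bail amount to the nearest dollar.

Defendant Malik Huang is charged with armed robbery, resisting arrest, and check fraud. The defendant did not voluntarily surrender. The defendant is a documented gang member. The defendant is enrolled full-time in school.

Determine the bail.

Base amounts from the schedule: armed robbery $382,000; resisting arrest $1,000; check fraud $25,800.
Stacking rule: highest base plus 33% of each additional charge. Highest is armed robbery at $382,000. Additional: $1,000 × 33% = $330; $25,800 × 33% = $8,514. Combined base = $382,000 + $8,844 = $390,844.
Net percentage adjustment: −25% +40% = +15%. $390,844 × 1.15 = $449,470.60.
$449,470.60 is within the $1,000,000 maximum.
Rounded to the nearest dollar: $449,471.

$449,471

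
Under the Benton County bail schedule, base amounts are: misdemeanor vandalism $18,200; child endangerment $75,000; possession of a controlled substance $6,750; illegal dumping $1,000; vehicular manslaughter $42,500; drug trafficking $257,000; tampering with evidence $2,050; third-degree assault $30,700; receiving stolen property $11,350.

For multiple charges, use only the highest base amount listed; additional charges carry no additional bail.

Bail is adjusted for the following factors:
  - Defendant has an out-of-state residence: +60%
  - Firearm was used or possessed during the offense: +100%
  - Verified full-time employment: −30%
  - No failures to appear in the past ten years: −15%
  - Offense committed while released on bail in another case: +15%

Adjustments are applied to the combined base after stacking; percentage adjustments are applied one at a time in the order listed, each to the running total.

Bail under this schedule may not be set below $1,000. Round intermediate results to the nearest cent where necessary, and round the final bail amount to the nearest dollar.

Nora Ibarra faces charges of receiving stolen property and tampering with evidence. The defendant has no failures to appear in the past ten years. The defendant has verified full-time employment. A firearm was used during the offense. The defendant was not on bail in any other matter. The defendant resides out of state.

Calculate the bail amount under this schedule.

Base amounts from the schedule: receiving stolen property $11,350; tampering with evidence $2,050.
Stacking rule: use the highest base only. Highest is receiving stolen property at $11,350. Combined base = $11,350.
Defendant has an out-of-state residence (+60%): $11,350 × 1.6 = $18,160.
Firearm was used or possessed during the offense (+100%): $18,160 × 2 = $36,320.
Verified full-time employment (−30%): $36,320 × 0.7 = $25,424.
No failures to appear in the past ten years (−15%): $25,424 × 0.85 = $21,610.40.
$21,610.40 is at or above the $1,000 minimum.
Rounded to the nearest dollar: $21,610.

$21,610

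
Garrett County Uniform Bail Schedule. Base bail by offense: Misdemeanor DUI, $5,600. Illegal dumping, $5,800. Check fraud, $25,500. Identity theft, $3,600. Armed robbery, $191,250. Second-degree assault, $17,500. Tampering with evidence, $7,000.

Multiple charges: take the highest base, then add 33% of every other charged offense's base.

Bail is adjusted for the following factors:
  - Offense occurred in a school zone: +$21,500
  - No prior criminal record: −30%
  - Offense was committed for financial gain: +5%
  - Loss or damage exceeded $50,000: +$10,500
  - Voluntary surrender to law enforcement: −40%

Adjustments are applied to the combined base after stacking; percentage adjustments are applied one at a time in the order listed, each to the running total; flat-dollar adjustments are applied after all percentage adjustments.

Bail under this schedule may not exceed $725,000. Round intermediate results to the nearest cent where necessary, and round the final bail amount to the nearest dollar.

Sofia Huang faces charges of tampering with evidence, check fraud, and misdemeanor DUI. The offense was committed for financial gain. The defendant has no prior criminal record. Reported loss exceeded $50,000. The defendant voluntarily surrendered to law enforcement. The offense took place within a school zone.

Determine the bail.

$45,079

Base amounts from the schedule: tampering with evidence $7,000; check fraud $25,500; misdemeanor DUI $5,600.
Stacking rule: highest base plus 33% of each additional charge. Highest is check fraud at $25,500. Additional: $7,000 × 33% = $2,310; $5,600 × 33% = $1,848. Combined base = $25,500 + $4,158 = $29,658.
No prior criminal record (−30%): $29,658 × 0.7 = $20,760.60.
Offense was committed for financial gain (+5%): $20,760.60 × 1.05 = $21,798.63.
Voluntary surrender to law enforcement (−40%): $21,798.63 × 0.6 = $13,079.18.
Offense occurred in a school zone (+$21,500 flat): $13,079.18 + $21,500 = $34,579.18.
Loss or damage exceeded $50,000 (+$10,500 flat): $34,579.18 + $10,500 = $45,079.18.
$45,079.18 is within the $725,000 maximum.
Rounded to the nearest dollar: $45,079.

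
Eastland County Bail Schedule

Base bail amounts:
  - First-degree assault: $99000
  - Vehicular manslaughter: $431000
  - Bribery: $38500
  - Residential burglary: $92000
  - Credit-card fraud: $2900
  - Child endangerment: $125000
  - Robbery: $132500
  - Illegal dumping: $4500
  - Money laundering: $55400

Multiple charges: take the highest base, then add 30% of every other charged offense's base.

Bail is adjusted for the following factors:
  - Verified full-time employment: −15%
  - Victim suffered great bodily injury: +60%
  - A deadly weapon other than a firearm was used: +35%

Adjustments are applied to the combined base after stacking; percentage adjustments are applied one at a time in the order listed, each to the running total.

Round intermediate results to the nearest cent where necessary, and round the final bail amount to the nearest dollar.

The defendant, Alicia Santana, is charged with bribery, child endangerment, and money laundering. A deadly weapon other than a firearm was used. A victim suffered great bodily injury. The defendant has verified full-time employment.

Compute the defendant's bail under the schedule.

$281220

Base amounts from the schedule: bribery $38500; child endangerment $125000; money laundering $55400.
Stacking rule: highest base plus 30% of each additional charge. Highest is child endangerment at $125000. Additional: $38500 × 30% = $11550; $55400 × 30% = $16620. Combined base = $125000 + $28170 = $153170.
Verified full-time employment (−15%): $153170 × 0.85 = $130194.50.
Victim suffered great bodily injury (+60%): $130194.50 × 1.6 = $208311.20.
A deadly weapon other than a firearm was used (+35%): $208311.20 × 1.35 = $281220.12.
Rounded to the nearest dollar: $281220.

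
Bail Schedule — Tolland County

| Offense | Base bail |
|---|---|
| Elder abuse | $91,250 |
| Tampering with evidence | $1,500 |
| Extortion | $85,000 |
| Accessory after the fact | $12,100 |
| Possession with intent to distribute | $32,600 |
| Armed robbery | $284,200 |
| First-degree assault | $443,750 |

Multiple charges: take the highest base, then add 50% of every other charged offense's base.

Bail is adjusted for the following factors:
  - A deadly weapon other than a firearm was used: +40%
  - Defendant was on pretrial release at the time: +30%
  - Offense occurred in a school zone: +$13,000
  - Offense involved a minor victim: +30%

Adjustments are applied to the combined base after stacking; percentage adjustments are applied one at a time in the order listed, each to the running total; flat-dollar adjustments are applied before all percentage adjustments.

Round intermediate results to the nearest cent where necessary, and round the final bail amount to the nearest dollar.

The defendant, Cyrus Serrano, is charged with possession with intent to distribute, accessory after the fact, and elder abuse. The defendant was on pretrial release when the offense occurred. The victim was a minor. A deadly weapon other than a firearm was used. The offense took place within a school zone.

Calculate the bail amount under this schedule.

$299,536

Base amounts from the schedule: possession with intent to distribute $32,600; accessory after the fact $12,100; elder abuse $91,250.
Stacking rule: highest base plus 50% of each additional charge. Highest is elder abuse at $91,250. Additional: $32,600 × 50% = $16,300; $12,100 × 50% = $6,050. Combined base = $91,250 + $22,350 = $113,600.
Offense occurred in a school zone (+$13,000 flat): $113,600 + $13,000 = $126,600.
A deadly weapon other than a firearm was used (+40%): $126,600 × 1.4 = $177,240.
Defendant was on pretrial release at the time (+30%): $177,240 × 1.3 = $230,412.
Offense involved a minor victim (+30%): $230,412 × 1.3 = $299,535.60.
Rounded to the nearest dollar: $299,536.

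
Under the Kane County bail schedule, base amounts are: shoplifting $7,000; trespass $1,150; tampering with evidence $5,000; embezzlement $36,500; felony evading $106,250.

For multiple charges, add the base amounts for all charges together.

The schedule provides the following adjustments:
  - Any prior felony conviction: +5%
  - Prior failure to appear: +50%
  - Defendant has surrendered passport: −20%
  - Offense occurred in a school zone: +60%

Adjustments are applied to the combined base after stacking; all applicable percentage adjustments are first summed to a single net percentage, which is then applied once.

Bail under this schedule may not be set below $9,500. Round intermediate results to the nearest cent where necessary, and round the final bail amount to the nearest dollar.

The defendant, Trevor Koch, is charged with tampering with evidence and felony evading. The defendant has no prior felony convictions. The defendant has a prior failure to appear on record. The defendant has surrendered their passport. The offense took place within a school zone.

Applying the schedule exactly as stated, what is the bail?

$211,375

Base amounts from the schedule: tampering with evidence $5,000; felony evading $106,250.
Stacking rule: sum of all bases. $5,000 + $106,250 = $111,250.
Net percentage adjustment: +50% −20% +60% = +90%. $111,250 × 1.9 = $211,375.
$211,375 is at or above the $9,500 minimum.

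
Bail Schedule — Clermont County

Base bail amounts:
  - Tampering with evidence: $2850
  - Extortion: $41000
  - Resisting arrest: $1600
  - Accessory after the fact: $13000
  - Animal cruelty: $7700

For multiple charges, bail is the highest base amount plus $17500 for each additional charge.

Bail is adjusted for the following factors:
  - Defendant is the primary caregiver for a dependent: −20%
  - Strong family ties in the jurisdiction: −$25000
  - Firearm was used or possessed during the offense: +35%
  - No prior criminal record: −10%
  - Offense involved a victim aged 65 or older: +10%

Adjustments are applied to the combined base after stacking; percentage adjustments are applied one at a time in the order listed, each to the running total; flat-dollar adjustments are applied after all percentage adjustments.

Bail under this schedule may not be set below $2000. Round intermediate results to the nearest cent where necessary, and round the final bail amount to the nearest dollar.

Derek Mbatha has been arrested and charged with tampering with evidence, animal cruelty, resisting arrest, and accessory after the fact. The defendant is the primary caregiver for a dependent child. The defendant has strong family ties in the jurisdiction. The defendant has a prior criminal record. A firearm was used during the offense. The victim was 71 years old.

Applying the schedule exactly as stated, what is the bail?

Base amounts from the schedule: tampering with evidence $2850; animal cruelty $7700; resisting arrest $1600; accessory after the fact $13000.
Stacking rule: highest base plus $17500 per additional charge. Highest is accessory after the fact at $13000; 3 additional charges → +$52500. Combined base = $65500.
Defendant is the primary caregiver for a dependent (−20%): $65500 × 0.8 = $52400.
Firearm was used or possessed during the offense (+35%): $52400 × 1.35 = $70740.
Offense involved a victim aged 65 or older (+10%): $70740 × 1.1 = $77814.
Strong family ties in the jurisdiction (−$25000 flat): $77814 − $25000 = $52814.
$52814 is at or above the $2000 minimum.

$52814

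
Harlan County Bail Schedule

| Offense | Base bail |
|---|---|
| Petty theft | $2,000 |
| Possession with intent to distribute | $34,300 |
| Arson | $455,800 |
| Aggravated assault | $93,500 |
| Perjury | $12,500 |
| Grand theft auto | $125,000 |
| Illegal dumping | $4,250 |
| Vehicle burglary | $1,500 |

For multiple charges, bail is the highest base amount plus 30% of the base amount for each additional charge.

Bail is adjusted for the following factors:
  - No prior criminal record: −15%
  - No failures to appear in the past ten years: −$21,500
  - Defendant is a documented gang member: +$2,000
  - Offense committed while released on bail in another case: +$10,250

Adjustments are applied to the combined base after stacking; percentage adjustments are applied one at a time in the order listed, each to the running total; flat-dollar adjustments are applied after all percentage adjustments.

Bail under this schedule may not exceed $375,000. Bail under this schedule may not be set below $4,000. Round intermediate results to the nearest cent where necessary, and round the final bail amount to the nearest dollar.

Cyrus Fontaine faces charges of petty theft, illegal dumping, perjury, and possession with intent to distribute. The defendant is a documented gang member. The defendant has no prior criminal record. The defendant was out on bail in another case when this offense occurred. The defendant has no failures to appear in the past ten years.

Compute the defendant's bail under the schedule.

$24,686

Base amounts from the schedule: petty theft $2,000; illegal dumping $4,250; perjury $12,500; possession with intent to distribute $34,300.
Stacking rule: highest base plus 30% of each additional charge. Highest is possession with intent to distribute at $34,300. Additional: $2,000 × 30% = $600; $4,250 × 30% = $1,275; $12,500 × 30% = $3,750. Combined base = $34,300 + $5,625 = $39,925.
No prior criminal record (−15%): $39,925 × 0.85 = $33,936.25.
No failures to appear in the past ten years (−$21,500 flat): $33,936.25 − $21,500 = $12,436.25.
Defendant is a documented gang member (+$2,000 flat): $12,436.25 + $2,000 = $14,436.25.
Offense committed while released on bail in another case (+$10,250 flat): $14,436.25 + $10,250 = $24,686.25.
$24,686.25 is within the $375,000 maximum.
$24,686.25 is at or above the $4,000 minimum.
Rounded to the nearest dollar: $24,686.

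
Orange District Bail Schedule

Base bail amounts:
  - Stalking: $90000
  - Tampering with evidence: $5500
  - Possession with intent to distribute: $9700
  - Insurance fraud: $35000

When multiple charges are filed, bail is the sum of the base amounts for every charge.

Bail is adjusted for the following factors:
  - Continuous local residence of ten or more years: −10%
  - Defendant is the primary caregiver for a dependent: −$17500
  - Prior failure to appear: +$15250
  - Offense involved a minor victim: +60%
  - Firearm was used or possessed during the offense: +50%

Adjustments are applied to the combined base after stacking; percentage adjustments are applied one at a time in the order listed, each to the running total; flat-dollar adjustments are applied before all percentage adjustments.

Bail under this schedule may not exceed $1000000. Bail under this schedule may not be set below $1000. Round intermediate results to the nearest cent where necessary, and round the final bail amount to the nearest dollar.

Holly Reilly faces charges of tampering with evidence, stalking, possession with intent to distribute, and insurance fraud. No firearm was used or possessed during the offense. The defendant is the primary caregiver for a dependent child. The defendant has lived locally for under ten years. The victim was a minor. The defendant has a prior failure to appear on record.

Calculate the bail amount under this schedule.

Base amounts from the schedule: tampering with evidence $5500; stalking $90000; possession with intent to distribute $9700; insurance fraud $35000.
Stacking rule: sum of all bases. $5500 + $90000 + $9700 + $35000 = $140200.
Defendant is the primary caregiver for a dependent (−$17500 flat): $140200 − $17500 = $122700.
Prior failure to appear (+$15250 flat): $122700 + $15250 = $137950.
Offense involved a minor victim (+60%): $137950 × 1.6 = $220720.
$220720 is within the $1000000 maximum.
$220720 is at or above the $1000 minimum.

$220720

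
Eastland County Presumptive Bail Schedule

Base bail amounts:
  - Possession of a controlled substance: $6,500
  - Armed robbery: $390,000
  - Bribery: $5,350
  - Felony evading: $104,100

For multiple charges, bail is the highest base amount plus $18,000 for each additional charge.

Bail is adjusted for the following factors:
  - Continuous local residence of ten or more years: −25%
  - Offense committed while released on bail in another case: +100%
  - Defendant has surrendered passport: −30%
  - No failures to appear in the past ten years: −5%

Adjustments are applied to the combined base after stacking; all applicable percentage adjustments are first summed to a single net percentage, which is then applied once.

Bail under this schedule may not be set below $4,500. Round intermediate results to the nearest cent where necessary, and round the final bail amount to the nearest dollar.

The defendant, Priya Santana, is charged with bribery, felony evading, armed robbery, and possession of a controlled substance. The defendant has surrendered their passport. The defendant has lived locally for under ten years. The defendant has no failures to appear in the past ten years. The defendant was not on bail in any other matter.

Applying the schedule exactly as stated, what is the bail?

Base amounts from the schedule: bribery $5,350; felony evading $104,100; armed robbery $390,000; possession of a controlled substance $6,500.
Stacking rule: highest base plus $18,000 per additional charge. Highest is armed robbery at $390,000; 3 additional charges → +$54,000. Combined base = $444,000.
Net percentage adjustment: −30% −5% = −35%. $444,000 × 0.65 = $288,600.
$288,600 is at or above the $4,500 minimum.

$288,600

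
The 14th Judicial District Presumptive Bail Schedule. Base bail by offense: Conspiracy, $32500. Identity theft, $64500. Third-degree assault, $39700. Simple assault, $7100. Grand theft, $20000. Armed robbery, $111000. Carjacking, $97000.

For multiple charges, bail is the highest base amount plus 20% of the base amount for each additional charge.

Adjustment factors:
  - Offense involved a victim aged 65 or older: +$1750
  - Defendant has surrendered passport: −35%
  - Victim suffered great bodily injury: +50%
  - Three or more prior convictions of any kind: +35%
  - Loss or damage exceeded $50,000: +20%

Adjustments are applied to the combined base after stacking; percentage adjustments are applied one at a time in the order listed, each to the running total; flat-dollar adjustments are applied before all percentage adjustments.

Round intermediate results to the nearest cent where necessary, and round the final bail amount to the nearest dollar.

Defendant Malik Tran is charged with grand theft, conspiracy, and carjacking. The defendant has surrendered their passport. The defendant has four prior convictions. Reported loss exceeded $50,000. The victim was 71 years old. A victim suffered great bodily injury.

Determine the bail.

Base amounts from the schedule: grand theft $20000; conspiracy $32500; carjacking $97000.
Stacking rule: highest base plus 20% of each additional charge. Highest is carjacking at $97000. Additional: $20000 × 20% = $4000; $32500 × 20% = $6500. Combined base = $97000 + $10500 = $107500.
Offense involved a victim aged 65 or older (+$1750 flat): $107500 + $1750 = $109250.
Defendant has surrendered passport (−35%): $109250 × 0.65 = $71012.50.
Victim suffered great bodily injury (+50%): $71012.50 × 1.5 = $106518.75.
Three or more prior convictions of any kind (+35%): $106518.75 × 1.35 = $143800.31.
Loss or damage exceeded $50,000 (+20%): $143800.31 × 1.2 = $172560.37.
Rounded to the nearest dollar: $172560.

$172560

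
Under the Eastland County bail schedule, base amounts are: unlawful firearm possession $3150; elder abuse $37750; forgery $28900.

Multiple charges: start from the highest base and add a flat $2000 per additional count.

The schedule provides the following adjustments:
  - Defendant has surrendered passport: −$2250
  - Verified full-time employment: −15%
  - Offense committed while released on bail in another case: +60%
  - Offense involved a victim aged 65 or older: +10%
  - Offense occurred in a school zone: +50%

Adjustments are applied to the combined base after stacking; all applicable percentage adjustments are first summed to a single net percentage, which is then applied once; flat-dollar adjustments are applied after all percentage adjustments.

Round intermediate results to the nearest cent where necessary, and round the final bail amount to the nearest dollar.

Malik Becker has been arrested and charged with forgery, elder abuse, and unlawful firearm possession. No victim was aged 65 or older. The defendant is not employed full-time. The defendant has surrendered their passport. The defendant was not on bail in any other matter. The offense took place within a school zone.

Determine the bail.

Base amounts from the schedule: forgery $28900; elder abuse $37750; unlawful firearm possession $3150.
Stacking rule: highest base plus $2000 per additional charge. Highest is elder abuse at $37750; 2 additional charges → +$4000. Combined base = $41750.
Offense occurred in a school zone (+50%): $41750 × 1.5 = $62625.
Defendant has surrendered passport (−$2250 flat): $62625 − $2250 = $60375.

$60375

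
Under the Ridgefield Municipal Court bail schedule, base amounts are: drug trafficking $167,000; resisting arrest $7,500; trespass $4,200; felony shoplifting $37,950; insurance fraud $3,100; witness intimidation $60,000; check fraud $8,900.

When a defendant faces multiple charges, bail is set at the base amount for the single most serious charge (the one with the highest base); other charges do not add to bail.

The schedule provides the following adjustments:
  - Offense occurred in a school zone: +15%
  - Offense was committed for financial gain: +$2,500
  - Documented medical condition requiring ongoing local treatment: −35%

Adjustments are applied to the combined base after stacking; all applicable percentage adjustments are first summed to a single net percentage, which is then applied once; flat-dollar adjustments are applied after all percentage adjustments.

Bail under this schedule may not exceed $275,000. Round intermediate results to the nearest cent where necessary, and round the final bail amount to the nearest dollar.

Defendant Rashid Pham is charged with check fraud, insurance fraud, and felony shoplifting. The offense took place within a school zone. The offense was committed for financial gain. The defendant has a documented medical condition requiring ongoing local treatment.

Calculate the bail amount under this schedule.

$32,860

Base amounts from the schedule: check fraud $8,900; insurance fraud $3,100; felony shoplifting $37,950.
Stacking rule: use the highest base only. Highest is felony shoplifting at $37,950. Combined base = $37,950.
Net percentage adjustment: +15% −35% = −20%. $37,950 × 0.8 = $30,360.
Offense was committed for financial gain (+$2,500 flat): $30,360 + $2,500 = $32,860.
$32,860 is within the $275,000 maximum.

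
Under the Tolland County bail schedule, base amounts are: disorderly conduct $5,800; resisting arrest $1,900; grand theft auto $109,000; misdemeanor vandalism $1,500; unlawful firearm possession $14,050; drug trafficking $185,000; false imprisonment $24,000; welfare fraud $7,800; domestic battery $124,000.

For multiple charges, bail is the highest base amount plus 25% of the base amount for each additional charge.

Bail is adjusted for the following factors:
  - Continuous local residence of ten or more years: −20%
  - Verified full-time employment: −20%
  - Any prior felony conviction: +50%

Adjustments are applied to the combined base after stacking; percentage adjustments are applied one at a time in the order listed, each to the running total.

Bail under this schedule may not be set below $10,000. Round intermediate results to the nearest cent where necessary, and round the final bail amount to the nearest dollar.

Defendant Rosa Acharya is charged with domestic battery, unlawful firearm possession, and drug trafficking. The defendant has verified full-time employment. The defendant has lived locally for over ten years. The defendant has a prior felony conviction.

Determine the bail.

$210,732

Base amounts from the schedule: domestic battery $124,000; unlawful firearm possession $14,050; drug trafficking $185,000.
Stacking rule: highest base plus 25% of each additional charge. Highest is drug trafficking at $185,000. Additional: $124,000 × 25% = $31,000; $14,050 × 25% = $3,512.50. Combined base = $185,000 + $34,512.50 = $219,512.50.
Continuous local residence of ten or more years (−20%): $219,512.50 × 0.8 = $175,610.
Verified full-time employment (−20%): $175,610 × 0.8 = $140,488.
Any prior felony conviction (+50%): $140,488 × 1.5 = $210,732.
$210,732 is at or above the $10,000 minimum.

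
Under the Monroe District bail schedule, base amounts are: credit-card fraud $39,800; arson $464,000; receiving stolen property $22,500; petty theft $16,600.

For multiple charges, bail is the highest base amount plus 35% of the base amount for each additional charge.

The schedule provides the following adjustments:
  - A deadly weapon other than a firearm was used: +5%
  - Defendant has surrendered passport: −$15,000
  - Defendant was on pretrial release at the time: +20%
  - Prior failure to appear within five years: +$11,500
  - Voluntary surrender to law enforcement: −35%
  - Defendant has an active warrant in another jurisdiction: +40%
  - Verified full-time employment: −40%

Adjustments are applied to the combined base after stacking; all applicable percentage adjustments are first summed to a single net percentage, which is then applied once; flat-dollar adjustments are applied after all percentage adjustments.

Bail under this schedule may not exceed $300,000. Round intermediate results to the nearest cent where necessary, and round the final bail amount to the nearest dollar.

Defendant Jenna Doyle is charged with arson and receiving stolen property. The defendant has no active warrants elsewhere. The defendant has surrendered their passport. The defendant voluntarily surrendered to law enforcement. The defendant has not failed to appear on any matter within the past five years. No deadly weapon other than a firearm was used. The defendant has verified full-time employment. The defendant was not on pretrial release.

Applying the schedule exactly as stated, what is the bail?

Base amounts from the schedule: arson $464,000; receiving stolen property $22,500.
Stacking rule: highest base plus 35% of each additional charge. Highest is arson at $464,000. Additional: $22,500 × 35% = $7,875. Combined base = $464,000 + $7,875 = $471,875.
Net percentage adjustment: −35% −40% = −75%. $471,875 × 0.25 = $117,968.75.
Defendant has surrendered passport (−$15,000 flat): $117,968.75 − $15,000 = $102,968.75.
$102,968.75 is within the $300,000 maximum.
Rounded to the nearest dollar: $102,969.

$102,969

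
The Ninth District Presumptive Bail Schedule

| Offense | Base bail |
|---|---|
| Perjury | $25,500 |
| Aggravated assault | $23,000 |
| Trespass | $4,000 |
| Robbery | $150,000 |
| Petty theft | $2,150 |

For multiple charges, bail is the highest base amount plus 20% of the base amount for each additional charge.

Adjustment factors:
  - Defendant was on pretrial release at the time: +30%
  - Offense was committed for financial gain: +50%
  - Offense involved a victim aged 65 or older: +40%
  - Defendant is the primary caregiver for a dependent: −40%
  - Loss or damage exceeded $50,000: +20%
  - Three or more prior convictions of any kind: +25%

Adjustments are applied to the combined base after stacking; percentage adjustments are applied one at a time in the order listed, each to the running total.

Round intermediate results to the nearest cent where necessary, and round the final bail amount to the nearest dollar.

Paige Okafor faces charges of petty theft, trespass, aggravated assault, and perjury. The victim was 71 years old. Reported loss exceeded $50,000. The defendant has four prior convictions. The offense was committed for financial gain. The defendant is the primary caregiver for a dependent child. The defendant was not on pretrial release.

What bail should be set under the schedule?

Base amounts from the schedule: petty theft $2,150; trespass $4,000; aggravated assault $23,000; perjury $25,500.
Stacking rule: highest base plus 20% of each additional charge. Highest is perjury at $25,500. Additional: $2,150 × 20% = $430; $4,000 × 20% = $800; $23,000 × 20% = $4,600. Combined base = $25,500 + $5,830 = $31,330.
Offense was committed for financial gain (+50%): $31,330 × 1.5 = $46,995.
Offense involved a victim aged 65 or older (+40%): $46,995 × 1.4 = $65,793.
Defendant is the primary caregiver for a dependent (−40%): $65,793 × 0.6 = $39,475.80.
Loss or damage exceeded $50,000 (+20%): $39,475.80 × 1.2 = $47,370.96.
Three or more prior convictions of any kind (+25%): $47,370.96 × 1.25 = $59,213.70.
Rounded to the nearest dollar: $59,214.

$59,214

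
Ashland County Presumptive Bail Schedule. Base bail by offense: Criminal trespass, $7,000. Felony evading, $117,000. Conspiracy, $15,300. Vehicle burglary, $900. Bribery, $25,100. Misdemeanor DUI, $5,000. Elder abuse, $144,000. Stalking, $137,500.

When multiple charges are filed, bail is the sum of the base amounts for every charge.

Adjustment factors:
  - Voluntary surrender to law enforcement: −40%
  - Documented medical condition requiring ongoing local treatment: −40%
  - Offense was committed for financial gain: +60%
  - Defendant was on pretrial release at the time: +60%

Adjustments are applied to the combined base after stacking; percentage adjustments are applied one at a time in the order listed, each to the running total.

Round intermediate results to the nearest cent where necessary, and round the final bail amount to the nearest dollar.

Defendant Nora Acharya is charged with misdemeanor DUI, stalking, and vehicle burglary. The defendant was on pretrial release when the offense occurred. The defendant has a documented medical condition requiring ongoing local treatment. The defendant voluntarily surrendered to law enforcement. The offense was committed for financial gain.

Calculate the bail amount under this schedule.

Base amounts from the schedule: misdemeanor DUI $5,000; stalking $137,500; vehicle burglary $900.
Stacking rule: sum of all bases. $5,000 + $137,500 + $900 = $143,400.
Voluntary surrender to law enforcement (−40%): $143,400 × 0.6 = $86,040.
Documented medical condition requiring ongoing local treatment (−40%): $86,040 × 0.6 = $51,624.
Offense was committed for financial gain (+60%): $51,624 × 1.6 = $82,598.40.
Defendant was on pretrial release at the time (+60%): $82,598.40 × 1.6 = $132,157.44.
Rounded to the nearest dollar: $132,157.

$132,157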